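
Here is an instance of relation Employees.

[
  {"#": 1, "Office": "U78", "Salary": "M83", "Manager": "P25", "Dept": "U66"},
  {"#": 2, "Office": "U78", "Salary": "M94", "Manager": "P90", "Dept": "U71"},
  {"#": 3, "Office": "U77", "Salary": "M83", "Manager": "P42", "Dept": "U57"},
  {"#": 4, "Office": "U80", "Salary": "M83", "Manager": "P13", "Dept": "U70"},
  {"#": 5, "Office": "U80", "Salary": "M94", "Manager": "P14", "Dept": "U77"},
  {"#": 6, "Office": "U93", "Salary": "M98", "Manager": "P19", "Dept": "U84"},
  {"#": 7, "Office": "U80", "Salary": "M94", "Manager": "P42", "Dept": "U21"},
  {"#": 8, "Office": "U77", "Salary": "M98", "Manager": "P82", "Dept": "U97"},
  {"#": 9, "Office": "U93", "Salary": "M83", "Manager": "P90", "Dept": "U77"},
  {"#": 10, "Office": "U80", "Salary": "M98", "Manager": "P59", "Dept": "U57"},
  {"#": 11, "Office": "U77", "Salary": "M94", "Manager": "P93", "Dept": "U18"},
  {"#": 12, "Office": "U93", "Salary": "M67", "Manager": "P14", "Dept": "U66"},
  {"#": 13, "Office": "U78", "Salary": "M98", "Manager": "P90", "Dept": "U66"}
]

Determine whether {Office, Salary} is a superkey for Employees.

Rows 5 and 7 have the same {Office, Salary} value (Office=U80, Salary=M94) but are distinct tuples, so {Office, Salary} does not determine every attribute — not a superkey.

No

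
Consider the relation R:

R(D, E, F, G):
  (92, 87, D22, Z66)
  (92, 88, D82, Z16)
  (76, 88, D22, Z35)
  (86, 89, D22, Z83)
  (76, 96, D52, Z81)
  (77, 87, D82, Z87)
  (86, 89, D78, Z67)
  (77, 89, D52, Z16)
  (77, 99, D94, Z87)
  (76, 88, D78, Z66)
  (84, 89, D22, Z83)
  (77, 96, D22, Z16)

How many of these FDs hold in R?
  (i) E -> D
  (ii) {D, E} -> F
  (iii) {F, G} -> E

(i) E -> D: E=87: 2 rows → D takes values {92, 77} — violation; E=88: 3 rows → D takes values {92, 76} — violation; E=89: 4 rows → D takes values {86, 77, 84} — violation; E=96: 2 rows → D takes values {76, 77} — violation — fails.
(ii) {D, E} -> F: (D=76, E=88): 2 rows → F takes values {D22, D78} — violation; (D=86, E=89): 2 rows → F takes values {D22, D78} — violation — fails.
(iii) {F, G} -> E: every LHS value maps to a single RHS value — holds.
1 of the 3 dependencies holds.

1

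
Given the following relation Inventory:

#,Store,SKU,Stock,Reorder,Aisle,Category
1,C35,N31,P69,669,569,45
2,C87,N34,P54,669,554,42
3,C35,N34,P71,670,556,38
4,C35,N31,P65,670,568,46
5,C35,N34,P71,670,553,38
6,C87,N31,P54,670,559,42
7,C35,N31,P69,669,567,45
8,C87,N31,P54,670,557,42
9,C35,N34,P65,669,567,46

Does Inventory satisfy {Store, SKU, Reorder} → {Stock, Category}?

(Store=C35, SKU=N31, Reorder=669): rows 1, 7 → {Stock,Category} = (P69, 45), (P69, 45) ✓
(Store=C87, SKU=N34, Reorder=669): row 2 → {Stock,Category} = (P54, 42) ✓
(Store=C35, SKU=N34, Reorder=670): rows 3, 5 → {Stock,Category} = (P71, 38), (P71, 38) ✓
(Store=C35, SKU=N31, Reorder=670): row 4 → {Stock,Category} = (P65, 46) ✓
(Store=C87, SKU=N31, Reorder=670): rows 6, 8 → {Stock,Category} = (P54, 42), (P54, 42) ✓
(Store=C35, SKU=N34, Reorder=669): row 9 → {Stock,Category} = (P65, 46) ✓
Every {Store, SKU, Reorder} value is associated with a single {Stock, Category} value, so {Store, SKU, Reorder} → {Stock, Category} holds.

Yes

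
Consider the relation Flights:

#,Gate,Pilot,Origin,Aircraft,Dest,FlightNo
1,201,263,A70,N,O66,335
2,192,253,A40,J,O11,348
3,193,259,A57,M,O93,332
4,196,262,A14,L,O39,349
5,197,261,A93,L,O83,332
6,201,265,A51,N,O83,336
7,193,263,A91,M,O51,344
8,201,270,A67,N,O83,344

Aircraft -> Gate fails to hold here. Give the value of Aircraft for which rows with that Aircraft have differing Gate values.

Aircraft=N: rows 1, 6, 8 → Gate = 201, 201, 201 ✓
Aircraft=J: row 2 → Gate = 192 ✓
Aircraft=M: rows 3, 7 → Gate = 193, 193 ✓
Aircraft=L: rows 4, 5 → Gate takes values {196, 197} — violation
The only Aircraft value with inconsistent Gate is Aircraft=L.

L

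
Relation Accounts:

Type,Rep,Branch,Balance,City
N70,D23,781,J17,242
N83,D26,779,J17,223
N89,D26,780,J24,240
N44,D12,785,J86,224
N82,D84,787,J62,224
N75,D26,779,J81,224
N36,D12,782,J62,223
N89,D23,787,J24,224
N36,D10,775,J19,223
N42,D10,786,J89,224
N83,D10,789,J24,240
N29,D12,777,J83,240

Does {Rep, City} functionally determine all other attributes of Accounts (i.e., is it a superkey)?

Yes

All 12 rows have distinct {Rep, City} values, so {Rep, City} → (all attributes) holds and {Rep, City} is a superkey.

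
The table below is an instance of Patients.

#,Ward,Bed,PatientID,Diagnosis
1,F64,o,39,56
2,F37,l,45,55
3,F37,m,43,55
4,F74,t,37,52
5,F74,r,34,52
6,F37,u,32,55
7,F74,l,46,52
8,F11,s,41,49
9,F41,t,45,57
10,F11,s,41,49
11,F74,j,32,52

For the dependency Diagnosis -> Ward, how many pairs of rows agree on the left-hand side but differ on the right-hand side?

0

Diagnosis=55: all 3 rows agree on Ward — 0 pairs.
Diagnosis=52: all 4 rows agree on Ward — 0 pairs.
Diagnosis=49: all 2 rows agree on Ward — 0 pairs.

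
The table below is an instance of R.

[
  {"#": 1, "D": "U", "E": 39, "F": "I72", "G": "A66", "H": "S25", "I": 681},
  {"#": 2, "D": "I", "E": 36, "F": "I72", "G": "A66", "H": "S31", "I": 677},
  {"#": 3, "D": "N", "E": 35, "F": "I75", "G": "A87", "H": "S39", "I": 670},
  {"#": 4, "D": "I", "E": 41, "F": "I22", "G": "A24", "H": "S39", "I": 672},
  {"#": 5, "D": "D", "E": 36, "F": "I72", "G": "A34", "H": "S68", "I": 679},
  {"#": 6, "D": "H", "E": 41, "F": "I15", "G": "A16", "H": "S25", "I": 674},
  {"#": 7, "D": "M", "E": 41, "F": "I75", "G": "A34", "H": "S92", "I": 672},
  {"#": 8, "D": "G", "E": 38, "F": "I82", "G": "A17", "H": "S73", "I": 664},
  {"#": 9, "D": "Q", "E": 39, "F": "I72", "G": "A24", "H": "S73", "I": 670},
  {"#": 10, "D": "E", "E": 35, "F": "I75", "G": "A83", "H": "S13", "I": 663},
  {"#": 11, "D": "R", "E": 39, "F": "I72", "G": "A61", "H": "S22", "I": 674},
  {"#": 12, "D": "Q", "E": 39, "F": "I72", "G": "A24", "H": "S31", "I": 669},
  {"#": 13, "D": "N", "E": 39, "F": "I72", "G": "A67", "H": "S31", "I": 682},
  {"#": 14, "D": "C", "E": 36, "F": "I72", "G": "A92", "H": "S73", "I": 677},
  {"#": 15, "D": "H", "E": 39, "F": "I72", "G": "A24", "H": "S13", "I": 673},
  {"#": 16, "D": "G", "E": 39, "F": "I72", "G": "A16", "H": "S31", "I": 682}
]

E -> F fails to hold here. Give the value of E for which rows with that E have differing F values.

E=39: rows 1, 9, 11, 12, 13, 15, 16 → F = I72, I72, I72, I72, I72, I72, I72 ✓
E=36: rows 2, 5, 14 → F = I72, I72, I72 ✓
E=35: rows 3, 10 → F = I75, I75 ✓
E=41: rows 4, 6, 7 → F takes values {I22, I15, I75} — violation
E=38: row 8 → F = I82 ✓
The only E value with inconsistent F is E=41.

41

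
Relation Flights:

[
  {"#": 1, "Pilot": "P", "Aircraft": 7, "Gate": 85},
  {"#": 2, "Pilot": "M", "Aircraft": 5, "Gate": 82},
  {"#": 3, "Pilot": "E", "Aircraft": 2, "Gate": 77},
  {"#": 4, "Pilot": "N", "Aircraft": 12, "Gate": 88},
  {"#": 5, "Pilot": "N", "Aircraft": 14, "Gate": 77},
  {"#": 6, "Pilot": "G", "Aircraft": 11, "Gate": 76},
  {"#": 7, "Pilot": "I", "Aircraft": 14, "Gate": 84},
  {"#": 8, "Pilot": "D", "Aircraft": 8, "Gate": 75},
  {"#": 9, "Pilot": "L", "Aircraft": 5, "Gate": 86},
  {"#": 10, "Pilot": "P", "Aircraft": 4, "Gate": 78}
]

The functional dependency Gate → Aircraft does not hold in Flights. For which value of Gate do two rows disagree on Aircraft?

Gate=85: row 1 → Aircraft = 7 ✓
Gate=82: row 2 → Aircraft = 5 ✓
Gate=77: rows 3, 5 → Aircraft takes values {2, 14} — violation
Gate=88: row 4 → Aircraft = 12 ✓
Gate=76: row 6 → Aircraft = 11 ✓
Gate=84: row 7 → Aircraft = 14 ✓
Gate=75: row 8 → Aircraft = 8 ✓
Gate=86: row 9 → Aircraft = 5 ✓
Gate=78: row 10 → Aircraft = 4 ✓
The only Gate value with inconsistent Aircraft is Gate=77.

77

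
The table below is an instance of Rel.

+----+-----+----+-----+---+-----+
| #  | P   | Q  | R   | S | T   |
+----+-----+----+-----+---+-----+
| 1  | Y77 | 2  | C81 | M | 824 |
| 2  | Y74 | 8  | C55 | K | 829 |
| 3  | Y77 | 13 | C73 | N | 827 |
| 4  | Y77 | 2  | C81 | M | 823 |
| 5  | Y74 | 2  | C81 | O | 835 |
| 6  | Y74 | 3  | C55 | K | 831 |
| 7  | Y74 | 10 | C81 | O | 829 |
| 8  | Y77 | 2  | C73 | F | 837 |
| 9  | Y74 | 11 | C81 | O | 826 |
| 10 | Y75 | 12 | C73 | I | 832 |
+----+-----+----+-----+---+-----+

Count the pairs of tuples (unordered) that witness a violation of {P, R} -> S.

(P=Y77, R=C81): all 2 rows agree on S — 0 pairs.
(P=Y74, R=C55): all 2 rows agree on S — 0 pairs.
(P=Y77, R=C73): violating pairs (3,8) — 1 pair.
(P=Y74, R=C81): all 3 rows agree on S — 0 pairs.

1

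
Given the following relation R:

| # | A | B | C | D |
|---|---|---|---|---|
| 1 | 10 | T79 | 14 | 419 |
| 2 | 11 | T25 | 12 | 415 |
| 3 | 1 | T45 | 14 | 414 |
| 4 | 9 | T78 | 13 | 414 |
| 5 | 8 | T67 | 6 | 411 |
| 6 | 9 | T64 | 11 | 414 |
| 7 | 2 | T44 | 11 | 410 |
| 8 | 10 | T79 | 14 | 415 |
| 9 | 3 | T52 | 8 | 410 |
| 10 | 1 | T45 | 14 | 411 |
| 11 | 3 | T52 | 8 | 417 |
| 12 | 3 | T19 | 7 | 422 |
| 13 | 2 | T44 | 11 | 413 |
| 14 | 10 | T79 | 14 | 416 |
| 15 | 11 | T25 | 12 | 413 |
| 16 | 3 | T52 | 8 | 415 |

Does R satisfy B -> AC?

B=T79: rows 1, 8, 14 → {A,C} = (10, 14), (10, 14), (10, 14) ✓
B=T25: rows 2, 15 → {A,C} = (11, 12), (11, 12) ✓
B=T45: rows 3, 10 → {A,C} = (1, 14), (1, 14) ✓
B=T78: row 4 → {A,C} = (9, 13) ✓
B=T67: row 5 → {A,C} = (8, 6) ✓
B=T64: row 6 → {A,C} = (9, 11) ✓
B=T44: rows 7, 13 → {A,C} = (2, 11), (2, 11) ✓
B=T52: rows 9, 11, 16 → {A,C} = (3, 8), (3, 8), (3, 8) ✓
B=T19: row 12 → {A,C} = (3, 7) ✓
Every B value is associated with a single AC value, so B -> AC holds.

Yes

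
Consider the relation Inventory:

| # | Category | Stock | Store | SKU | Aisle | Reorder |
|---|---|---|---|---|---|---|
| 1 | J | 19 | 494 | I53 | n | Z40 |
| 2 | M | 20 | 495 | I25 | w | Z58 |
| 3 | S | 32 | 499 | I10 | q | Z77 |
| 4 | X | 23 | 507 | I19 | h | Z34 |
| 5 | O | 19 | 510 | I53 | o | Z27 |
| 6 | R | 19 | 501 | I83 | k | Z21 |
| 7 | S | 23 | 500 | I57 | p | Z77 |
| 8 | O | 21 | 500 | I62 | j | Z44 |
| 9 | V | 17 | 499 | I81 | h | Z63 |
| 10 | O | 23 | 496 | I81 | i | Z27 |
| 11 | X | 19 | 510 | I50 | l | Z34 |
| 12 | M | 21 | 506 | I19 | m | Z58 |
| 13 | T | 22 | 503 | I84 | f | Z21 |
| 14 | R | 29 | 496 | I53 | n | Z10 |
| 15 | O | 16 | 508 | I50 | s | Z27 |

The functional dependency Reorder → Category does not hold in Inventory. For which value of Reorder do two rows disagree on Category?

Reorder=Z40: row 1 → Category = J ✓
Reorder=Z58: rows 2, 12 → Category = M, M ✓
Reorder=Z77: rows 3, 7 → Category = S, S ✓
Reorder=Z34: rows 4, 11 → Category = X, X ✓
Reorder=Z27: rows 5, 10, 15 → Category = O, O, O ✓
Reorder=Z21: rows 6, 13 → Category takes values {R, T} — violation
Reorder=Z44: row 8 → Category = O ✓
Reorder=Z63: row 9 → Category = V ✓
Reorder=Z10: row 14 → Category = R ✓
The only Reorder value with inconsistent Category is Reorder=Z21.

Z21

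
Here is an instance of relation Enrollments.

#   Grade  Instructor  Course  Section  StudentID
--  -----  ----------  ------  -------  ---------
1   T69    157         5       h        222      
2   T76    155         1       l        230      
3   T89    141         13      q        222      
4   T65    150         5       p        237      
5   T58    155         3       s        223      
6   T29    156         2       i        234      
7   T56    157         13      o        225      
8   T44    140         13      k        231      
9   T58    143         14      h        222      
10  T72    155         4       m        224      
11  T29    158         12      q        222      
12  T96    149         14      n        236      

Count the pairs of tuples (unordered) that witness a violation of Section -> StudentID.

Section=h: all 2 rows agree on StudentID — 0 pairs.
Section=q: all 2 rows agree on StudentID — 0 pairs.

0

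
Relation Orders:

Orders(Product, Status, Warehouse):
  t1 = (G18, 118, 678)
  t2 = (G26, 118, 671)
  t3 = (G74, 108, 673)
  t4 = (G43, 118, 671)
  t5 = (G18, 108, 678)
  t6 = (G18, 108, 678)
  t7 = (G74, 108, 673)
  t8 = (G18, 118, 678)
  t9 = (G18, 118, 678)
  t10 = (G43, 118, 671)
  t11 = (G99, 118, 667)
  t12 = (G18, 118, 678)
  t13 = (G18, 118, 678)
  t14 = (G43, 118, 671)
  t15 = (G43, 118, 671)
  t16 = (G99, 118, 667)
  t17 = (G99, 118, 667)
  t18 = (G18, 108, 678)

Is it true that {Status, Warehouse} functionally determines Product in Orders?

(Status=118, Warehouse=678): rows 1, 8, 9, 12, 13 → Product = G18, G18, G18, G18, G18 ✓
(Status=118, Warehouse=671): rows 2, 4, 10, 14, 15 → Product takes values {G26, G43} — violation
(Status=108, Warehouse=673): rows 3, 7 → Product = G74, G74 ✓
(Status=108, Warehouse=678): rows 5, 6, 18 → Product = G18, G18, G18 ✓
(Status=118, Warehouse=667): rows 11, 16, 17 → Product = G99, G99, G99 ✓
Two rows agree on {Status, Warehouse} but differ on Product, so {Status, Warehouse} -> Product does not hold.

No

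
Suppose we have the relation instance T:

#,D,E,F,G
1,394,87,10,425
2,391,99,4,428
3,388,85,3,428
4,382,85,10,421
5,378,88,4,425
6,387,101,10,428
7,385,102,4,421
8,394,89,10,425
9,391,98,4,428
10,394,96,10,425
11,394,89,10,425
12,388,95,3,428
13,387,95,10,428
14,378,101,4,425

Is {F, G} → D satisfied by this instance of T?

Yes

(F=10, G=425): rows 1, 8, 10, 11 → D = 394, 394, 394, 394 ✓
(F=4, G=428): rows 2, 9 → D = 391, 391 ✓
(F=3, G=428): rows 3, 12 → D = 388, 388 ✓
(F=10, G=421): row 4 → D = 382 ✓
(F=4, G=425): rows 5, 14 → D = 378, 378 ✓
(F=10, G=428): rows 6, 13 → D = 387, 387 ✓
(F=4, G=421): row 7 → D = 385 ✓
Every {F, G} value is associated with a single D value, so {F, G} → D holds.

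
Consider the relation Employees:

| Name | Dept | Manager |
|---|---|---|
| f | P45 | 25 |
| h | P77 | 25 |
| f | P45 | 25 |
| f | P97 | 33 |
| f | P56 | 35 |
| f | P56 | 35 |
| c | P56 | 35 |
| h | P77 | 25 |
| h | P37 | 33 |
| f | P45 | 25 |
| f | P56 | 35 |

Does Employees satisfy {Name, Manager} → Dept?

(Name=f, Manager=25): 3 rows → Dept = P45, P45, P45 ✓
(Name=h, Manager=25): 2 rows → Dept = P77, P77 ✓
(Name=f, Manager=33): 1 row → Dept = P97 ✓
(Name=f, Manager=35): 3 rows → Dept = P56, P56, P56 ✓
(Name=c, Manager=35): 1 row → Dept = P56 ✓
(Name=h, Manager=33): 1 row → Dept = P37 ✓
Every {Name, Manager} value is associated with a single Dept value, so {Name, Manager} → Dept holds.

Yes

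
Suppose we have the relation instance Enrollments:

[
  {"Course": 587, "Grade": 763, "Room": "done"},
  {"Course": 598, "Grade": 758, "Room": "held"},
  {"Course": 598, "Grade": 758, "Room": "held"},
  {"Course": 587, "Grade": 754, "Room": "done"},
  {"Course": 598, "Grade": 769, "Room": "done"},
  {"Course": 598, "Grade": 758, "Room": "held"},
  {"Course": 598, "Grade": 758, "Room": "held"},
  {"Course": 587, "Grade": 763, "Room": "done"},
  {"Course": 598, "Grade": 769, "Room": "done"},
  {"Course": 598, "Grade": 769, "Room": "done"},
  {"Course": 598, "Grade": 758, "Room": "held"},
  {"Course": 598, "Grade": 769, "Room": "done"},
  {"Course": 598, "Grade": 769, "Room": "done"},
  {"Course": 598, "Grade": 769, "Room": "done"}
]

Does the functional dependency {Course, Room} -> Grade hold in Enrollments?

(Course=587, Room=done): 3 rows → Grade takes values {763, 754} — violation
(Course=598, Room=held): 5 rows → Grade = 758, 758, 758, 758, 758 ✓
(Course=598, Room=done): 6 rows → Grade = 769, 769, 769, 769, 769, 769 ✓
Two rows agree on {Course, Room} but differ on Grade, so {Course, Room} -> Grade does not hold.

No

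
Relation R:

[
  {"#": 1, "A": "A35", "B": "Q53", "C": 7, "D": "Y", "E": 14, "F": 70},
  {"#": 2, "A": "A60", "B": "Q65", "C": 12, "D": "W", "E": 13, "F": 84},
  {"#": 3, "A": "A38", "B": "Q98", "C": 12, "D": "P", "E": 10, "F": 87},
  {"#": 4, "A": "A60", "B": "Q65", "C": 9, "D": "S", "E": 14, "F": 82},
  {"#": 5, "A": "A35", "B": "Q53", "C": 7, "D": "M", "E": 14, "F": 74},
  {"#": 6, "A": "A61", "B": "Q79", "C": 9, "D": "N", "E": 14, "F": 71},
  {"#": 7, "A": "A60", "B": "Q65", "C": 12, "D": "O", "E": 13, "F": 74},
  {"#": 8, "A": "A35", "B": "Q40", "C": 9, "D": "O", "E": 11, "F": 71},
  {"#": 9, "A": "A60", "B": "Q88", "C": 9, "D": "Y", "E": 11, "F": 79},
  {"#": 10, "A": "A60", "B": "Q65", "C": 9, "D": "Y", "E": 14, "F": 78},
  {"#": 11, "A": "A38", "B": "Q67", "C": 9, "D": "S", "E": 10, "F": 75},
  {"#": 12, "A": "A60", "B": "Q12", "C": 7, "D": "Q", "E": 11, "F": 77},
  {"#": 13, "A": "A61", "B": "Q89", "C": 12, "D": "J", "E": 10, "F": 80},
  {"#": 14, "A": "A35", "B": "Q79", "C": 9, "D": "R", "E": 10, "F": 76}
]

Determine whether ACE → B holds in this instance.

Yes

(A=A35, C=7, E=14): rows 1, 5 → B = Q53, Q53 ✓
(A=A60, C=12, E=13): rows 2, 7 → B = Q65, Q65 ✓
(A=A38, C=12, E=10): row 3 → B = Q98 ✓
(A=A60, C=9, E=14): rows 4, 10 → B = Q65, Q65 ✓
(A=A61, C=9, E=14): row 6 → B = Q79 ✓
(A=A35, C=9, E=11): row 8 → B = Q40 ✓
(A=A60, C=9, E=11): row 9 → B = Q88 ✓
(A=A38, C=9, E=10): row 11 → B = Q67 ✓
(A=A60, C=7, E=11): row 12 → B = Q12 ✓
(A=A61, C=12, E=10): row 13 → B = Q89 ✓
(A=A35, C=9, E=10): row 14 → B = Q79 ✓
Every ACE value is associated with a single B value, so ACE → B holds.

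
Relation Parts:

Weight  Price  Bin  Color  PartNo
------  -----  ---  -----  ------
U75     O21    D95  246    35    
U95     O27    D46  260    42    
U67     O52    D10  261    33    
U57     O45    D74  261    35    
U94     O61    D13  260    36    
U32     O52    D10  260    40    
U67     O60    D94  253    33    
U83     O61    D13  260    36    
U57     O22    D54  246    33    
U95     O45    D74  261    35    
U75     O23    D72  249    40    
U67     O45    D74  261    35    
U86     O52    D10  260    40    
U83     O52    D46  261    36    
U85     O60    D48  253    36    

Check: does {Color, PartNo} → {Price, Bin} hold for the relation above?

(Color=246, PartNo=35): 1 row → {Price,Bin} = (O21, D95) ✓
(Color=260, PartNo=42): 1 row → {Price,Bin} = (O27, D46) ✓
(Color=261, PartNo=33): 1 row → {Price,Bin} = (O52, D10) ✓
(Color=261, PartNo=35): 3 rows → {Price,Bin} = (O45, D74), (O45, D74), (O45, D74) ✓
(Color=260, PartNo=36): 2 rows → {Price,Bin} = (O61, D13), (O61, D13) ✓
(Color=260, PartNo=40): 2 rows → {Price,Bin} = (O52, D10), (O52, D10) ✓
(Color=253, PartNo=33): 1 row → {Price,Bin} = (O60, D94) ✓
(Color=246, PartNo=33): 1 row → {Price,Bin} = (O22, D54) ✓
(Color=249, PartNo=40): 1 row → {Price,Bin} = (O23, D72) ✓
(Color=261, PartNo=36): 1 row → {Price,Bin} = (O52, D46) ✓
(Color=253, PartNo=36): 1 row → {Price,Bin} = (O60, D48) ✓
Every {Color, PartNo} value is associated with a single {Price, Bin} value, so {Color, PartNo} → {Price, Bin} holds.

Yes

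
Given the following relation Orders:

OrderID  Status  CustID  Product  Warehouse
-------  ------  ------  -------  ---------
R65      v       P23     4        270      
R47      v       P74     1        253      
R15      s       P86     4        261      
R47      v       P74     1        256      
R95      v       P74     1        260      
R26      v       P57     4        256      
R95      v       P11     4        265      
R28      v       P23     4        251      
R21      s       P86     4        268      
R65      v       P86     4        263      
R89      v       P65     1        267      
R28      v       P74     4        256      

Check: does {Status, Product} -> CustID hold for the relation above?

(Status=v, Product=4): 6 rows → CustID takes values {P23, P57, P11, P86, P74} — violation
(Status=v, Product=1): 4 rows → CustID takes values {P74, P65} — violation
(Status=s, Product=4): 2 rows → CustID = P86, P86 ✓
Two rows agree on {Status, Product} but differ on CustID, so {Status, Product} -> CustID does not hold.

No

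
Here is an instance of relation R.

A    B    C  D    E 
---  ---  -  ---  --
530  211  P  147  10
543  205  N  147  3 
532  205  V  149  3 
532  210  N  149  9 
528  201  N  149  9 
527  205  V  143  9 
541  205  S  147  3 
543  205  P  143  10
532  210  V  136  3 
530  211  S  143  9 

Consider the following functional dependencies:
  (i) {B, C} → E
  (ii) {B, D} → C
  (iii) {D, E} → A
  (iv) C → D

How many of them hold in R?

0

(i) {B, C} → E: (B=205, C=V): 2 rows → E takes values {3, 9} — violation — fails.
(ii) {B, D} → C: (B=205, D=147): 2 rows → C takes values {N, S} — violation; (B=205, D=143): 2 rows → C takes values {V, P} — violation — fails.
(iii) {D, E} → A: (D=147, E=3): 2 rows → A takes values {543, 541} — violation; (D=149, E=9): 2 rows → A takes values {532, 528} — violation; (D=143, E=9): 2 rows → A takes values {527, 530} — violation — fails.
(iv) C → D: C=P: 2 rows → D takes values {147, 143} — violation; C=N: 3 rows → D takes values {147, 149} — violation; C=V: 3 rows → D takes values {149, 143, 136} — violation; C=S: 2 rows → D takes values {147, 143} — violation — fails.
None of the 4 dependencies hold.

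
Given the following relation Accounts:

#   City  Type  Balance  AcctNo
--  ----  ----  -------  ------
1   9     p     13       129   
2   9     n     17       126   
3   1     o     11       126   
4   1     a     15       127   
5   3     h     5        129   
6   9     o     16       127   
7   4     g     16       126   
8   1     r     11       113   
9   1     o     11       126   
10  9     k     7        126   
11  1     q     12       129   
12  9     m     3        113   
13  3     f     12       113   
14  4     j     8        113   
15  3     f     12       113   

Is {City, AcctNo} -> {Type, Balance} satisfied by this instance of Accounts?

No

(City=9, AcctNo=129): row 1 → {Type,Balance} = (p, 13) ✓
(City=9, AcctNo=126): rows 2, 10 → {Type,Balance} takes values {(n, 17), (k, 7)} — violation
(City=1, AcctNo=126): rows 3, 9 → {Type,Balance} = (o, 11), (o, 11) ✓
(City=1, AcctNo=127): row 4 → {Type,Balance} = (a, 15) ✓
(City=3, AcctNo=129): row 5 → {Type,Balance} = (h, 5) ✓
(City=9, AcctNo=127): row 6 → {Type,Balance} = (o, 16) ✓
(City=4, AcctNo=126): row 7 → {Type,Balance} = (g, 16) ✓
(City=1, AcctNo=113): row 8 → {Type,Balance} = (r, 11) ✓
(City=1, AcctNo=129): row 11 → {Type,Balance} = (q, 12) ✓
(City=9, AcctNo=113): row 12 → {Type,Balance} = (m, 3) ✓
(City=3, AcctNo=113): rows 13, 15 → {Type,Balance} = (f, 12), (f, 12) ✓
(City=4, AcctNo=113): row 14 → {Type,Balance} = (j, 8) ✓
Two rows agree on {City, AcctNo} but differ on {Type, Balance}, so {City, AcctNo} -> {Type, Balance} does not hold.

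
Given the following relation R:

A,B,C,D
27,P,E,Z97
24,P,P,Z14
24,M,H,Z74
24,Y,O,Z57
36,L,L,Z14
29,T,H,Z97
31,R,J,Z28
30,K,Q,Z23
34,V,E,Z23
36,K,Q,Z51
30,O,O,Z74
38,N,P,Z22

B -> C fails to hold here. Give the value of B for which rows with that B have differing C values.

B=P: 2 rows → C takes values {E, P} — violation
B=M: 1 row → C = H ✓
B=Y: 1 row → C = O ✓
B=L: 1 row → C = L ✓
B=T: 1 row → C = H ✓
B=R: 1 row → C = J ✓
B=K: 2 rows → C = Q, Q ✓
B=V: 1 row → C = E ✓
B=O: 1 row → C = O ✓
B=N: 1 row → C = P ✓
The only B value with inconsistent C is B=P.

P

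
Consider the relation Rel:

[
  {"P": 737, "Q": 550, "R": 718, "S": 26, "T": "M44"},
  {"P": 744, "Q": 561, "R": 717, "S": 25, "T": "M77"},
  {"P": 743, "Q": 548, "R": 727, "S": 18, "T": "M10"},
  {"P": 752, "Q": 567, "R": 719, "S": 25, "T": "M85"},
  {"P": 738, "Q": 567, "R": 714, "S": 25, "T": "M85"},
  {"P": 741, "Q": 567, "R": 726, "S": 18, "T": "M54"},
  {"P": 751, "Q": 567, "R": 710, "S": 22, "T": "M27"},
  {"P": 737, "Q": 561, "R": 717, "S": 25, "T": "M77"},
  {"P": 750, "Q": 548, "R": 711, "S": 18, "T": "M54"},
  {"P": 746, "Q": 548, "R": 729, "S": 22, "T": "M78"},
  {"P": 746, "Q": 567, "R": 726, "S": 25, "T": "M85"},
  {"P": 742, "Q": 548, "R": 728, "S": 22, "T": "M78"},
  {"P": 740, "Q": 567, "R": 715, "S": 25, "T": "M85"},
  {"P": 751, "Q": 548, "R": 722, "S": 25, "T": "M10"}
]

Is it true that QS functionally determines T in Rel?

No

(Q=550, S=26): 1 row → T = M44 ✓
(Q=561, S=25): 2 rows → T = M77, M77 ✓
(Q=548, S=18): 2 rows → T takes values {M10, M54} — violation
(Q=567, S=25): 4 rows → T = M85, M85, M85, M85 ✓
(Q=567, S=18): 1 row → T = M54 ✓
(Q=567, S=22): 1 row → T = M27 ✓
(Q=548, S=22): 2 rows → T = M78, M78 ✓
(Q=548, S=25): 1 row → T = M10 ✓
Two rows agree on QS but differ on T, so QS -> T does not hold.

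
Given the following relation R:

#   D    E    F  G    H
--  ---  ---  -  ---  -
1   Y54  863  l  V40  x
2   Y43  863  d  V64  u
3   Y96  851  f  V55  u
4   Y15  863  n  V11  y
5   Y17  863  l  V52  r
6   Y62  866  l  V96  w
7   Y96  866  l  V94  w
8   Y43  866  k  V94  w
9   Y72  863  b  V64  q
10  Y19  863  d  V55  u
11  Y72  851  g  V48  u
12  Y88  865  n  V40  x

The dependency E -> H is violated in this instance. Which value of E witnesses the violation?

E=863: rows 1, 2, 4, 5, 9, 10 → H takes values {x, u, y, r, q} — violation
E=851: rows 3, 11 → H = u, u ✓
E=866: rows 6, 7, 8 → H = w, w, w ✓
E=865: row 12 → H = x ✓
The only E value with inconsistent H is E=863.

863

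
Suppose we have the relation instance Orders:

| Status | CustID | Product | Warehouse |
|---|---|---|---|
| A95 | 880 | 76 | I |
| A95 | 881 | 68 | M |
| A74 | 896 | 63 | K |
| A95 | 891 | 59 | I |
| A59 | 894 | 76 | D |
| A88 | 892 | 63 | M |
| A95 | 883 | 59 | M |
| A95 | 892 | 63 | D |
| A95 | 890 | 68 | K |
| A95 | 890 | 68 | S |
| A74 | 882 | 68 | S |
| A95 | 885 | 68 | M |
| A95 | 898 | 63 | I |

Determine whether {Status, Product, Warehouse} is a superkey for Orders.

Two distinct rows share (Status=A95, Product=68, Warehouse=M), so {Status, Product, Warehouse} does not determine every attribute — not a superkey.

No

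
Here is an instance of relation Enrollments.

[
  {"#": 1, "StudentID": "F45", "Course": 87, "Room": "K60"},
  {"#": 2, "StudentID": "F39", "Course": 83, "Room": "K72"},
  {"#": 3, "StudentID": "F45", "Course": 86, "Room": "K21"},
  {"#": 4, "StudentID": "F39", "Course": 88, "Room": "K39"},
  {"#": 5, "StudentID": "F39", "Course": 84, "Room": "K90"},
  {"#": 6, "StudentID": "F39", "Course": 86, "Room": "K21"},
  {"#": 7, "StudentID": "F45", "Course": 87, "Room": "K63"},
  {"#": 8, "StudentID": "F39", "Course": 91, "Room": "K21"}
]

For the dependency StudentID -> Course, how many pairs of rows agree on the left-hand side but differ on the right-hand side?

12

StudentID=F45: violating pairs (1,3), (3,7) — 2 pairs.
StudentID=F39: violating pairs (2,4), (2,5), (2,6), (2,8), (4,5), (4,6), (4,8), (5,6), (5,8), (6,8) — 10 pairs.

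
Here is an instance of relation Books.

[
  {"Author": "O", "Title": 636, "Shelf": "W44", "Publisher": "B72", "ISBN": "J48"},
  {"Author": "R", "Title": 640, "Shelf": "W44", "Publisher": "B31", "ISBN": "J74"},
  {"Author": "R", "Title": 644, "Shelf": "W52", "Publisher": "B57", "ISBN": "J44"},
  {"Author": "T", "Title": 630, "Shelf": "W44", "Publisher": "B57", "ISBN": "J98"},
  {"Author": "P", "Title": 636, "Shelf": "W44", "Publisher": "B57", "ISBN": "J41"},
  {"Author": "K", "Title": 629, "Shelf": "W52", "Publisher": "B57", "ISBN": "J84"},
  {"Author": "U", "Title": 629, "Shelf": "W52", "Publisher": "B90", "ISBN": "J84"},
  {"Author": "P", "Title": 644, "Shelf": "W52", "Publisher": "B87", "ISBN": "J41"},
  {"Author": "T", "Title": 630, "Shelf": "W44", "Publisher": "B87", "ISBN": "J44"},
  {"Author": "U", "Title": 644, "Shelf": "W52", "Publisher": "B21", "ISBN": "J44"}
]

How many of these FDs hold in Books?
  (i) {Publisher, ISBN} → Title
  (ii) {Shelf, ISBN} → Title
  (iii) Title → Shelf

(i) {Publisher, ISBN} → Title: every LHS value maps to a single RHS value — holds.
(ii) {Shelf, ISBN} → Title: every LHS value maps to a single RHS value — holds.
(iii) Title → Shelf: every LHS value maps to a single RHS value — holds.
3 of the 3 dependencies hold.

3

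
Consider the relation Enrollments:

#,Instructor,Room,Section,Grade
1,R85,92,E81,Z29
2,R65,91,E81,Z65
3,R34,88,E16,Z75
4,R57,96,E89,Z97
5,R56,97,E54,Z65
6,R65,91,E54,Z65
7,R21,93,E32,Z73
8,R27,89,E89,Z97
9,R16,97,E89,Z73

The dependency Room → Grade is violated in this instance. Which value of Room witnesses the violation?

97

Room=92: row 1 → Grade = Z29 ✓
Room=91: rows 2, 6 → Grade = Z65, Z65 ✓
Room=88: row 3 → Grade = Z75 ✓
Room=96: row 4 → Grade = Z97 ✓
Room=97: rows 5, 9 → Grade takes values {Z65, Z73} — violation
Room=93: row 7 → Grade = Z73 ✓
Room=89: row 8 → Grade = Z97 ✓
The only Room value with inconsistent Grade is Room=97.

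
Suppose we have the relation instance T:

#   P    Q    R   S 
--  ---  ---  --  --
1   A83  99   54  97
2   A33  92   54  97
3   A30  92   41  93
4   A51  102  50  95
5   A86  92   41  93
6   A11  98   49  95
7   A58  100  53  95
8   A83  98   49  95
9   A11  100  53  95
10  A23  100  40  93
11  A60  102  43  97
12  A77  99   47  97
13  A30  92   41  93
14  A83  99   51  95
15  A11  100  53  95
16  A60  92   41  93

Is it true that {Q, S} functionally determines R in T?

(Q=99, S=97): rows 1, 12 → R takes values {54, 47} — violation
(Q=92, S=97): row 2 → R = 54 ✓
(Q=92, S=93): rows 3, 5, 13, 16 → R = 41, 41, 41, 41 ✓
(Q=102, S=95): row 4 → R = 50 ✓
(Q=98, S=95): rows 6, 8 → R = 49, 49 ✓
(Q=100, S=95): rows 7, 9, 15 → R = 53, 53, 53 ✓
(Q=100, S=93): row 10 → R = 40 ✓
(Q=102, S=97): row 11 → R = 43 ✓
(Q=99, S=95): row 14 → R = 51 ✓
Two rows agree on {Q, S} but differ on R, so {Q, S} -> R does not hold.

No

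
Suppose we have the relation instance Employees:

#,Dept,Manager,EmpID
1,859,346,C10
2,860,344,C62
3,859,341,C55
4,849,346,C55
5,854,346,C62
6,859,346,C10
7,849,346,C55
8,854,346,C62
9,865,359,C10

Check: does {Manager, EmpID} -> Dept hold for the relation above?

(Manager=346, EmpID=C10): rows 1, 6 → Dept = 859, 859 ✓
(Manager=344, EmpID=C62): row 2 → Dept = 860 ✓
(Manager=341, EmpID=C55): row 3 → Dept = 859 ✓
(Manager=346, EmpID=C55): rows 4, 7 → Dept = 849, 849 ✓
(Manager=346, EmpID=C62): rows 5, 8 → Dept = 854, 854 ✓
(Manager=359, EmpID=C10): row 9 → Dept = 865 ✓
Every {Manager, EmpID} value is associated with a single Dept value, so {Manager, EmpID} -> Dept holds.

Yes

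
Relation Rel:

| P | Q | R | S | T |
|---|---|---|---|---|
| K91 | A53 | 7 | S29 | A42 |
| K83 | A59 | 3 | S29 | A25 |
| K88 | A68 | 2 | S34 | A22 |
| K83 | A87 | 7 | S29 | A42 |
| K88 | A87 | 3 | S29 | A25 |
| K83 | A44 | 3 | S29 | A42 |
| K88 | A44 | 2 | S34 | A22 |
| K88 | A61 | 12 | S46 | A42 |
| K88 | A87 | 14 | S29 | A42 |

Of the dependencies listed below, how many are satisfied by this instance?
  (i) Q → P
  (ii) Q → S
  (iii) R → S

1

(i) Q → P: Q=A87: 3 rows → P takes values {K83, K88} — violation; Q=A44: 2 rows → P takes values {K83, K88} — violation — fails.
(ii) Q → S: Q=A44: 2 rows → S takes values {S29, S34} — violation — fails.
(iii) R → S: every LHS value maps to a single RHS value — holds.
1 of the 3 dependencies holds.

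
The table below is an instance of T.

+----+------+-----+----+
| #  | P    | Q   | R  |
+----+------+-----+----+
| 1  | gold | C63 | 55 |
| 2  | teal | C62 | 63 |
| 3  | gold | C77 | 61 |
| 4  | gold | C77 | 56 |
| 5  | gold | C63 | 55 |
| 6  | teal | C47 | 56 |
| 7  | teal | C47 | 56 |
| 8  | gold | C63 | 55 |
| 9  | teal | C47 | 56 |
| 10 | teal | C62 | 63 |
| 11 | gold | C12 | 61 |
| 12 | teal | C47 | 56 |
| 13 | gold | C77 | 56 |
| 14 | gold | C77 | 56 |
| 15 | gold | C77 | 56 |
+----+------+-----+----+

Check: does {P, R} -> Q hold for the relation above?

No

(P=gold, R=55): rows 1, 5, 8 → Q = C63, C63, C63 ✓
(P=teal, R=63): rows 2, 10 → Q = C62, C62 ✓
(P=gold, R=61): rows 3, 11 → Q takes values {C77, C12} — violation
(P=gold, R=56): rows 4, 13, 14, 15 → Q = C77, C77, C77, C77 ✓
(P=teal, R=56): rows 6, 7, 9, 12 → Q = C47, C47, C47, C47 ✓
Two rows agree on {P, R} but differ on Q, so {P, R} -> Q does not hold.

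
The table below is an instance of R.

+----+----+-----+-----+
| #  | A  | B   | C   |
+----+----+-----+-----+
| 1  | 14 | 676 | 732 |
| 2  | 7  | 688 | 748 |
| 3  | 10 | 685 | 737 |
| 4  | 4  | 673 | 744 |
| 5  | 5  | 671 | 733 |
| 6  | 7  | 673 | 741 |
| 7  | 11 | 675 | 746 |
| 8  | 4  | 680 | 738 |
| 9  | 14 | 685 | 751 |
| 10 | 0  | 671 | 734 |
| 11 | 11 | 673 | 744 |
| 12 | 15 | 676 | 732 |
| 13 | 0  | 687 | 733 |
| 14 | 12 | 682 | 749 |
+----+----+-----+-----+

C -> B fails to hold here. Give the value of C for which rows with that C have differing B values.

C=732: rows 1, 12 → B = 676, 676 ✓
C=748: row 2 → B = 688 ✓
C=737: row 3 → B = 685 ✓
C=744: rows 4, 11 → B = 673, 673 ✓
C=733: rows 5, 13 → B takes values {671, 687} — violation
C=741: row 6 → B = 673 ✓
C=746: row 7 → B = 675 ✓
C=738: row 8 → B = 680 ✓
C=751: row 9 → B = 685 ✓
C=734: row 10 → B = 671 ✓
C=749: row 14 → B = 682 ✓
The only C value with inconsistent B is C=733.

733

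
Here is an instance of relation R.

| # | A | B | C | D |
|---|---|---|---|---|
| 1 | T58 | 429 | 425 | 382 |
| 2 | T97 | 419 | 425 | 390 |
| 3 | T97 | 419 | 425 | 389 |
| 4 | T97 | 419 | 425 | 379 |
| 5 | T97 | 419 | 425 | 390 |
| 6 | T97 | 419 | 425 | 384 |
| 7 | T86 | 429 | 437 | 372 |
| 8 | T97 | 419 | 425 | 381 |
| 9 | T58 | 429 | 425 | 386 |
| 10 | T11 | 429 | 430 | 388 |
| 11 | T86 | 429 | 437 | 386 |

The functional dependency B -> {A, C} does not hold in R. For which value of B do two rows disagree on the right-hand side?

B=429: rows 1, 7, 9, 10, 11 → {A,C} takes values {(T58, 425), (T86, 437), (T11, 430)} — violation
B=419: rows 2, 3, 4, 5, 6, 8 → {A,C} = (T97, 425), (T97, 425), (T97, 425), (T97, 425), (T97, 425), (T97, 425) ✓
The only B value with inconsistent RHS is B=429.

429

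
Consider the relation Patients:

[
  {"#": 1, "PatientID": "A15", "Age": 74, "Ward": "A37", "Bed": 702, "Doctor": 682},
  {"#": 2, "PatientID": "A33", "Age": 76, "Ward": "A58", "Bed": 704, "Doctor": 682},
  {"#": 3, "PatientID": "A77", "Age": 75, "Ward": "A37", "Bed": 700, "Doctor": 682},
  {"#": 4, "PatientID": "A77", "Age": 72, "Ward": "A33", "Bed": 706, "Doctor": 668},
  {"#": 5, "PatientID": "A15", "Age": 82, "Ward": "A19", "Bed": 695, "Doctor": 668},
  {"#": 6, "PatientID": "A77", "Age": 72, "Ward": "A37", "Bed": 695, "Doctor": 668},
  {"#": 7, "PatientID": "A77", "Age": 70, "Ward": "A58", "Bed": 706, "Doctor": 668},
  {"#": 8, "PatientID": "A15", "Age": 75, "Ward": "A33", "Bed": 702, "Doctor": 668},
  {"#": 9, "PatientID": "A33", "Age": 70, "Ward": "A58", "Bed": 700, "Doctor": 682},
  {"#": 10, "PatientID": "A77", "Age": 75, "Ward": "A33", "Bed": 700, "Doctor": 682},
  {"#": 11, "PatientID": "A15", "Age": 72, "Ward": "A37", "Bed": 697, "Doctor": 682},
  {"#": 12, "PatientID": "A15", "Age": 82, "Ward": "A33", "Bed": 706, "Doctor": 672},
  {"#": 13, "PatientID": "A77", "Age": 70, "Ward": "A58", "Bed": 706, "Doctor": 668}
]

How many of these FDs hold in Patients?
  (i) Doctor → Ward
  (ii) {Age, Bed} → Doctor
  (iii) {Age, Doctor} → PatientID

2

(i) Doctor → Ward: Doctor=682: rows 1, 2, 3, 9, 10, 11 → Ward takes values {A37, A58, A33} — violation; Doctor=668: rows 4, 5, 6, 7, 8, 13 → Ward takes values {A33, A19, A37, A58} — violation — fails.
(ii) {Age, Bed} → Doctor: every LHS value maps to a single RHS value — holds.
(iii) {Age, Doctor} → PatientID: every LHS value maps to a single RHS value — holds.
2 of the 3 dependencies hold.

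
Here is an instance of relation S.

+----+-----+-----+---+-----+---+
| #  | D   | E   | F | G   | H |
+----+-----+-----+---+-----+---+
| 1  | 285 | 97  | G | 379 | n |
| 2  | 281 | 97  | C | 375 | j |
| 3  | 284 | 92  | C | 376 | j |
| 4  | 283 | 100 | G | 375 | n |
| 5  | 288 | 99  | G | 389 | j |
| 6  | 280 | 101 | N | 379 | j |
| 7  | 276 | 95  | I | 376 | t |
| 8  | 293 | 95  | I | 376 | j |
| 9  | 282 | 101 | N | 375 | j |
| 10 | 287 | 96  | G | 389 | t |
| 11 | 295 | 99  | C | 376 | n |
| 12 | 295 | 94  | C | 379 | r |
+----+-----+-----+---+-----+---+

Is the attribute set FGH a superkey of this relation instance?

All 12 rows have distinct FGH values, so FGH → (all attributes) holds and FGH is a superkey.

Yes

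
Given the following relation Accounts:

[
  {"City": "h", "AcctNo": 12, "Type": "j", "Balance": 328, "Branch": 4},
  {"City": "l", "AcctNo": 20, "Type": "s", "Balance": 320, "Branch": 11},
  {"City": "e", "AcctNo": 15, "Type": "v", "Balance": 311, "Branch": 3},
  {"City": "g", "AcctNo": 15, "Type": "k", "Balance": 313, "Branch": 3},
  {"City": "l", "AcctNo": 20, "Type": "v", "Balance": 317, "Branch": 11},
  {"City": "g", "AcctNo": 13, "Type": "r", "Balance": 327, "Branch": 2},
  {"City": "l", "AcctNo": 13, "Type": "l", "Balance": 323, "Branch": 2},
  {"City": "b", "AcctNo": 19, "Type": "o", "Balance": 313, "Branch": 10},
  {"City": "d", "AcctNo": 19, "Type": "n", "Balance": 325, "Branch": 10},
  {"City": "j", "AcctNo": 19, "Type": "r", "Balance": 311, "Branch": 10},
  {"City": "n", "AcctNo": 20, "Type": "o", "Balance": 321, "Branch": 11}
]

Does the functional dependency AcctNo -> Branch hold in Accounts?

AcctNo=12: 1 row → Branch = 4 ✓
AcctNo=20: 3 rows → Branch = 11, 11, 11 ✓
AcctNo=15: 2 rows → Branch = 3, 3 ✓
AcctNo=13: 2 rows → Branch = 2, 2 ✓
AcctNo=19: 3 rows → Branch = 10, 10, 10 ✓
Every AcctNo value is associated with a single Branch value, so AcctNo -> Branch holds.

Yes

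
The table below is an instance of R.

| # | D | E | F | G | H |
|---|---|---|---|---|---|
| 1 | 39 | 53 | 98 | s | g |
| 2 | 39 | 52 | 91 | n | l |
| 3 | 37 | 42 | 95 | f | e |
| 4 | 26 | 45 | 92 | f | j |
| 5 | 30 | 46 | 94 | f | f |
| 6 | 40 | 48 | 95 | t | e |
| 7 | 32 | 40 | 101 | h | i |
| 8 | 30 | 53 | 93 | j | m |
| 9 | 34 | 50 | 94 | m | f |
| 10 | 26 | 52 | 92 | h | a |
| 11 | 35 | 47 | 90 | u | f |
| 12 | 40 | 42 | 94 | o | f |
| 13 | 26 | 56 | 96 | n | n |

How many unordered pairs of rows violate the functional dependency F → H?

F=95: all 2 rows agree on H — 0 pairs.
F=92: violating pairs (4,10) — 1 pair.
F=94: all 3 rows agree on H — 0 pairs.

1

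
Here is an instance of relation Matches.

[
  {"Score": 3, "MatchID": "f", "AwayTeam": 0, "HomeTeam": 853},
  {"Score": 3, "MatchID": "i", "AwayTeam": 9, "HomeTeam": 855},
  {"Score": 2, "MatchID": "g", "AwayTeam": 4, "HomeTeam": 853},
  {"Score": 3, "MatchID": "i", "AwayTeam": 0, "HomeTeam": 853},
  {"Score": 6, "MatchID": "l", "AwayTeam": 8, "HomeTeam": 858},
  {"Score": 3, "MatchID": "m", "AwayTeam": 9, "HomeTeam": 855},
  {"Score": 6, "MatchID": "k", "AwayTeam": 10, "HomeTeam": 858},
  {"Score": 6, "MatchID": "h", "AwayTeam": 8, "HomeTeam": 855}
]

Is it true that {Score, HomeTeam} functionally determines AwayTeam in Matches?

(Score=3, HomeTeam=853): 2 rows → AwayTeam = 0, 0 ✓
(Score=3, HomeTeam=855): 2 rows → AwayTeam = 9, 9 ✓
(Score=2, HomeTeam=853): 1 row → AwayTeam = 4 ✓
(Score=6, HomeTeam=858): 2 rows → AwayTeam takes values {8, 10} — violation
(Score=6, HomeTeam=855): 1 row → AwayTeam = 8 ✓
Two rows agree on {Score, HomeTeam} but differ on AwayTeam, so {Score, HomeTeam} → AwayTeam does not hold.

No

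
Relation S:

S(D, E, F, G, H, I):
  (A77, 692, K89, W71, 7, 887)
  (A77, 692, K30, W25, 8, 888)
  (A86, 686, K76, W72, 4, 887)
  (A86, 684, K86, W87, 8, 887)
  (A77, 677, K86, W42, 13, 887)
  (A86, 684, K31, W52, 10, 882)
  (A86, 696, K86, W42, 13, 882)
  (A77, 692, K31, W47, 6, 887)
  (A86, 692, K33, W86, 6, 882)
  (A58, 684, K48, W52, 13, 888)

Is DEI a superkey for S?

No

Two distinct rows share (D=A77, E=692, I=887), so DEI does not determine every attribute — not a superkey.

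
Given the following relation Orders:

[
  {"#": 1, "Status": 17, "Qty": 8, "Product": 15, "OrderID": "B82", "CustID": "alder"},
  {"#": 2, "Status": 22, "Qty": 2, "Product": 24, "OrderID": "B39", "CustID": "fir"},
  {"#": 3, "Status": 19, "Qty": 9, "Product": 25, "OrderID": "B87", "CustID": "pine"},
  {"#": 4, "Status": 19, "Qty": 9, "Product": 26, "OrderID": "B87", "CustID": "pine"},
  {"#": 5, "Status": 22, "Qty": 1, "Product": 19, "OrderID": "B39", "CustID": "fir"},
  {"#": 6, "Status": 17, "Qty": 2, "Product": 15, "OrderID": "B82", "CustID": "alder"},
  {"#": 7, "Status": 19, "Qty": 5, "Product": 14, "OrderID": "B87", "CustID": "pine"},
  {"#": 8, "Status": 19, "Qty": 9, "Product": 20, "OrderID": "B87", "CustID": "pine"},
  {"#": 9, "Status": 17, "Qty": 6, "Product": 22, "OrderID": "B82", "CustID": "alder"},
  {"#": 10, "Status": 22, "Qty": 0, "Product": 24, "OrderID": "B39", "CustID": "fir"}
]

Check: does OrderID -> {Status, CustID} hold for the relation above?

OrderID=B82: rows 1, 6, 9 → {Status,CustID} = (17, alder), (17, alder), (17, alder) ✓
OrderID=B39: rows 2, 5, 10 → {Status,CustID} = (22, fir), (22, fir), (22, fir) ✓
OrderID=B87: rows 3, 4, 7, 8 → {Status,CustID} = (19, pine), (19, pine), (19, pine), (19, pine) ✓
Every OrderID value is associated with a single {Status, CustID} value, so OrderID -> {Status, CustID} holds.

Yes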